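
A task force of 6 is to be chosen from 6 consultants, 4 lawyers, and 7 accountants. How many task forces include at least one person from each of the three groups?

9996

With no constraint there are C(17,6) = 12376 possible selections.
Subtract selections that omit an entire group: no consultants → C(11,6) = 462; no lawyers → C(13,6) = 1716; no accountants → C(10,6) = 210.
Add back selections omitting two groups (i.e. drawn from a single group): C(6,6) + C(4,6) + C(7,6) = 8.
By inclusion–exclusion: 12376 − 2388 + 8 = 9996.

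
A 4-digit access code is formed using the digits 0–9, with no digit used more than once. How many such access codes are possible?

This is a permutation of 4 out of 10: P(10,4) = 10!/6!.
10 × 9 × 8 × 7 = 5040.

5040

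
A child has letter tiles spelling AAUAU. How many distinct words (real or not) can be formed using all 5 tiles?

Letter multiplicities in AAUAU: A×3, U×2.
Dividing 5! = 120 by 3!·2! = 12 for the repeated letters gives 10.

10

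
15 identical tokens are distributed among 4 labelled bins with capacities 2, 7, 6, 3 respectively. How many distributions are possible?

Ignoring the caps, the number of non-negative solutions to x_1+…+x_4 = 15 is C(18,3) = 816.
Subtract solutions that violate a single cap (substitute x_i' = x_i − (cap_i+1)): x_1 ≥ 3 gives C(15,3) = 455; x_2 ≥ 8 gives C(10,3) = 120; x_3 ≥ 7 gives C(11,3) = 165; x_4 ≥ 4 gives C(14,3) = 364. Together 1104.
Add back pairs where two caps are both exceeded: 35 + 56 + 165 + 1 + 20 + 35 = 312.
Subtract triples: 0 + 1 + 4 + 0 = 5.
By inclusion–exclusion the count is 816 − 1104 + 312 − 5 = 19.

19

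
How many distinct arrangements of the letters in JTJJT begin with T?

Fix T in the first position and arrange the remaining 4 letters.
Those 4 letters have J appearing 3 times, giving (4)!/(3!) = 4.

4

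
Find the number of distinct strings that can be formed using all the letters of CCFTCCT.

Letter multiplicities in CCFTCCT: C×4, F×1, T×2.
The number of distinct arrangements is 7!/(4!·2!) = 5040/48 = 105.

105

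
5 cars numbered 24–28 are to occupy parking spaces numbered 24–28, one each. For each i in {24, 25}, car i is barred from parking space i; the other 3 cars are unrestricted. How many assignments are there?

78

Let Aᵢ (for i ∈ {24, 25}) be the placements that put car i in its forbidden parking space. Any j of these fix j positions, leaving (5−j)! ways to fill the rest, and there are C(2,j) ways to pick which j.
By inclusion–exclusion, the number of valid placements is Σ_{j=0}^{2} (−1)^j C(2,j)·(5−j)!.
Computing: 120 − 48 + 6 = 78.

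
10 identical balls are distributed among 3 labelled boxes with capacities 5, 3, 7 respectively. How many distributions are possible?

18

By stars and bars, unrestricted non-negative solutions to x_1+…+x_3 = 10 number C(10+2,2) = 66.
Subtract solutions that violate a single cap (substitute x_i' = x_i − (cap_i+1)): x_1 ≥ 6 gives C(6,2) = 15; x_2 ≥ 4 gives C(8,2) = 28; x_3 ≥ 8 gives C(4,2) = 6. Together 49.
Add back pairs where two caps are both exceeded: 1 + 0 + 0 = 1.
By inclusion–exclusion the count is 66 − 49 + 1 = 18.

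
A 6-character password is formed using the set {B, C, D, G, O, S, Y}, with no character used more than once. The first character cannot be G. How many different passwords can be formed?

The first character has 7−1 = 6 choices (anything except G).
The remaining 5 characters are filled from the other 6 symbols without repetition: 6 × 5 × 4 × 3 × 2 = 720.
Total: 6 × 720 = 4320.

4320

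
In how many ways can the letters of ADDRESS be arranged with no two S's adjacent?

900

There are 7!/(2!·2!) = 1260 arrangements of ADDRESS in total.
If the two S's are adjacent, glue them into one block, leaving 6 items to arrange: (6)!/(2!) = 360 ways.
Subtracting, 1260 − 360 = 900 arrangements keep the S's apart.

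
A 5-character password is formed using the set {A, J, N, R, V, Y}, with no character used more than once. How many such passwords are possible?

This is a permutation of 5 out of 6: P(6,5) = 6!/1!.
6 × 5 × 4 × 3 × 2 = 720.

720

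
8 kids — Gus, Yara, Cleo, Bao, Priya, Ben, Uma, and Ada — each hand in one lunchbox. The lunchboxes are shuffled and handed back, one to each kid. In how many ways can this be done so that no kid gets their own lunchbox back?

14833

This is the derangement count D_8: permutations of 8 items with no fixed point.
By inclusion–exclusion this is Σ_{j=0}^{8} (−1)^j C(8,j)·(8−j)!.
Computing: 40320 − 40320 + 20160 − 6720 + 1680 − 336 + 56 − 8 + 1 = 14833.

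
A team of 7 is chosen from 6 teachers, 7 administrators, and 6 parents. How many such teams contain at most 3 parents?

Split by how many parents are chosen (0 through 3).
Sum: C(6,0)·C(13,7) + C(6,1)·C(13,6) + C(6,2)·C(13,5) + C(6,3)·C(13,4) = 1716 + 10296 + 19305 + 14300 = 45617.

45617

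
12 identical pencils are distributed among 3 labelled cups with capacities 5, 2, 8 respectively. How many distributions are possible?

9

Without the upper bounds there are C(14,2) = 91 ways to split 12 among 3 cups.
Subtract solutions that violate a single cap (substitute x_i' = x_i − (cap_i+1)): x_1 ≥ 6 gives C(8,2) = 28; x_2 ≥ 3 gives C(11,2) = 55; x_3 ≥ 9 gives C(5,2) = 10. Together 93.
Add back pairs where two caps are both exceeded: 10 + 0 + 1 = 11.
By inclusion–exclusion the count is 91 − 93 + 11 = 9.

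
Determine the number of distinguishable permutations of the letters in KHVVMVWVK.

Letter multiplicities in KHVVMVWVK: H×1, K×2, M×1, V×4, W×1.
The number of distinct arrangements is 9!/(4!·2!) = 362880/48 = 7560.

7560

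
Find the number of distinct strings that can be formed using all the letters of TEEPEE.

30

TEEPEE has 6 letters with E appearing 4 times.
Dividing 6! = 720 by 4! = 24 for the repeated letters gives 30.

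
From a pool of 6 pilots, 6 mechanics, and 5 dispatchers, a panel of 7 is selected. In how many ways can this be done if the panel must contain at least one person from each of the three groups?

Total 7-person selections from all 17: C(17,7) = 19448.
Subtract selections that omit an entire group: no pilots → C(11,7) = 330; no mechanics → C(11,7) = 330; no dispatchers → C(12,7) = 792.
Add back selections omitting two groups (i.e. drawn from a single group): C(6,7) + C(6,7) + C(5,7) = 0.
By inclusion–exclusion: 19448 − 1452 + 0 = 17996.

17996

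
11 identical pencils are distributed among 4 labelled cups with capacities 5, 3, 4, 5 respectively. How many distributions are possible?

68

By stars and bars, unrestricted non-negative solutions to x_1+…+x_4 = 11 number C(11+3,3) = 364.
Subtract solutions that violate a single cap (substitute x_i' = x_i − (cap_i+1)): x_1 ≥ 6 gives C(8,3) = 56; x_2 ≥ 4 gives C(10,3) = 120; x_3 ≥ 5 gives C(9,3) = 84; x_4 ≥ 6 gives C(8,3) = 56. Together 316.
Add back pairs where two caps are both exceeded: 4 + 1 + 0 + 10 + 4 + 1 = 20.
By inclusion–exclusion the count is 364 − 316 + 20 = 68.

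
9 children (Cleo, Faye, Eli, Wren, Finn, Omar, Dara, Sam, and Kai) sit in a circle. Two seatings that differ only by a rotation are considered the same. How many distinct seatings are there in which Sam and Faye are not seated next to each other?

30240

Without the restriction there are (8)! = 40320 seatings.
Those with Sam next to Faye: fuse the pair into one unit and seat 8 units around a circle — 2·(7)! = 10080.
Subtracting, 40320 − 10080 = 30240.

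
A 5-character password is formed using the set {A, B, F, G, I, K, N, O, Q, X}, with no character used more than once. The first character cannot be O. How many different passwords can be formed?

27216

The first character has 10−1 = 9 choices (anything except O).
The remaining 4 characters are filled from the other 9 symbols without repetition: 9 × 8 × 7 × 6 = 3024.
Total: 9 × 3024 = 27216.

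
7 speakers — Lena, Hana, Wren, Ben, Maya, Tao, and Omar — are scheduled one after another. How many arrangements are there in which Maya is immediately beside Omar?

1440

Place the 5 others and the Maya-Omar pair as 6 objects in a line; the pair has 2 internal arrangements.
That gives 2 × 6! = 2 × 720 = 1440.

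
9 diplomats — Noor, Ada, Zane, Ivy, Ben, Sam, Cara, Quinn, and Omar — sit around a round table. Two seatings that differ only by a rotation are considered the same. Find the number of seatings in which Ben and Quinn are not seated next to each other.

30240

Without the restriction there are (8)! = 40320 seatings.
Those with Ben next to Quinn: fuse the pair into one unit and seat 8 units around a circle — 2·(7)! = 10080.
Subtracting, 40320 − 10080 = 30240.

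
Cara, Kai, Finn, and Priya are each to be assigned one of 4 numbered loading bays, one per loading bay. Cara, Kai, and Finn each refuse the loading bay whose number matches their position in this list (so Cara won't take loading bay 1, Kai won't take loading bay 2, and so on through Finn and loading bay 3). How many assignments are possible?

11

Let Aᵢ (for i ∈ {1, 2, 3}) be the placements that put person i in their forbidden loading bay. Any j of these fix j positions, leaving (4−j)! ways to fill the rest, and there are C(3,j) ways to pick which j.
By inclusion–exclusion, the number of valid placements is Σ_{j=0}^{3} (−1)^j C(3,j)·(4−j)!.
Computing: 24 − 18 + 6 − 1 = 11.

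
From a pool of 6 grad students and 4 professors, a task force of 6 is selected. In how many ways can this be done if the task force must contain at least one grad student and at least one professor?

Unrestricted: C(10,6) = 210 ways to pick any 6 of the 10.
Subtract selections that omit an entire group: no grad students → C(4,6) = 0; no professors → C(6,6) = 1.
Both groups omitted at once is impossible, so 210 − 1 = 209.

209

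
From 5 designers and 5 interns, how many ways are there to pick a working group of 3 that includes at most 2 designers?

Split by how many designers are chosen (0 through 2).
Sum: C(5,0)·C(5,3) + C(5,1)·C(5,2) + C(5,2)·C(5,1) = 10 + 50 + 50 = 110.

110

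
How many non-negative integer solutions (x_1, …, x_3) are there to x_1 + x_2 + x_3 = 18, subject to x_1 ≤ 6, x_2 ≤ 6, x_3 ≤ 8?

Ignoring the caps, the number of non-negative solutions to x_1+…+x_3 = 18 is C(20,2) = 190.
Subtract solutions that violate a single cap (substitute x_i' = x_i − (cap_i+1)): x_1 ≥ 7 gives C(13,2) = 78; x_2 ≥ 7 gives C(13,2) = 78; x_3 ≥ 9 gives C(11,2) = 55. Together 211.
Add back pairs where two caps are both exceeded: 15 + 6 + 6 = 27.
By inclusion–exclusion the count is 190 − 211 + 27 = 6.

6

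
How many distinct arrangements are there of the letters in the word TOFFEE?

The 6 letters of TOFFEE have repeats: E appearing twice and F appearing twice.
So there are 6! / (2!·2!) = 180 distinguishable arrangements.

180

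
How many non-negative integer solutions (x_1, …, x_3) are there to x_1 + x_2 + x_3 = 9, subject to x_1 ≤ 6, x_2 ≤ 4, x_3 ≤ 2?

9

Without the upper bounds there are C(11,2) = 55 ways to split 9 among 3 variables.
Subtract solutions that violate a single cap (substitute x_i' = x_i − (cap_i+1)): x_1 ≥ 7 gives C(4,2) = 6; x_2 ≥ 5 gives C(6,2) = 15; x_3 ≥ 3 gives C(8,2) = 28. Together 49.
Add back pairs where two caps are both exceeded: 0 + 0 + 3 = 3.
By inclusion–exclusion the count is 55 − 49 + 3 = 9.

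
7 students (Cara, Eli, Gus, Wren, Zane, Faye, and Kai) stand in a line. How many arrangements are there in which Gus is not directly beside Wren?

3600

There are 7! = 5040 arrangements in all. If Gus and Wren are adjacent, merging them into one block gives 2·(6)! = 1440 arrangements.
So 5040 − 1440 = 3600 arrangements keep them apart.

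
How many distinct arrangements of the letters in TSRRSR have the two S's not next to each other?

There are 6!/(3!·2!) = 60 arrangements of TSRRSR in total.
Arrangements with the S's together: treat SS as one letter, giving (5)!/(3!) = 20.
Subtracting, 60 − 20 = 40 arrangements keep the S's apart.

40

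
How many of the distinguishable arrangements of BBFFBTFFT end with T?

280

With the last slot taken by T, it remains to arrange the other 8 letters (BBFFBFFT).
Those 8 letters have B appearing 3 times and F appearing 4 times, giving (8)!/(4!·3!) = 280.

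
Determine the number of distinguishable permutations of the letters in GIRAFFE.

2520

The 7 letters of GIRAFFE have repeats: F appearing twice.
Dividing 7! = 5040 by 2! = 2 for the repeated letters gives 2520.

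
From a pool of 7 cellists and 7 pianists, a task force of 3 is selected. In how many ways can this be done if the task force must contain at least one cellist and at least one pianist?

294

Total 3-person selections from all 14: C(14,3) = 364.
Selections missing a whole group: no cellists → C(7,3) = 35; no pianists → C(7,3) = 35.
Both groups omitted at once is impossible, so 364 − 70 = 294.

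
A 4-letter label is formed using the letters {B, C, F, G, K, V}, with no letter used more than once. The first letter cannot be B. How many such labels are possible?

300

The first letter has 6−1 = 5 choices (anything except B).
The remaining 3 letters are filled from the other 5 symbols without repetition: 5 × 4 × 3 = 60.
Total: 5 × 60 = 300.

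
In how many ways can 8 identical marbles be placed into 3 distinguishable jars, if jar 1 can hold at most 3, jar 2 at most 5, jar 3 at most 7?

23

By stars and bars, unrestricted non-negative solutions to x_1+…+x_3 = 8 number C(8+2,2) = 45.
Subtract solutions that violate a single cap (substitute x_i' = x_i − (cap_i+1)): x_1 ≥ 4 gives C(6,2) = 15; x_2 ≥ 6 gives C(4,2) = 6; x_3 ≥ 8 gives C(2,2) = 1. Together 22.
No two caps can be exceeded simultaneously, so the pair terms are all 0.
By inclusion–exclusion the count is 45 − 22 + 0 = 23.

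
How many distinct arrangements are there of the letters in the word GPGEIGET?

3360

GPGEIGET has 8 letters with E appearing twice and G appearing 3 times.
So there are 8! / (3!·2!) = 3360 distinguishable arrangements.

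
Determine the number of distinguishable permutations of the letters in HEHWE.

30

HEHWE has 5 letters with E appearing twice and H appearing twice.
Dividing 5! = 120 by 2!·2! = 4 for the repeated letters gives 30.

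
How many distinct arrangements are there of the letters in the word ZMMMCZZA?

1120

The 8 letters of ZMMMCZZA have repeats: M appearing 3 times and Z appearing 3 times.
Dividing 8! = 40320 by 3!·3! = 36 for the repeated letters gives 1120.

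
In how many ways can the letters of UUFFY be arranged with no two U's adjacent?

18

There are 5!/(2!·2!) = 30 arrangements of UUFFY in total.
If the two U's are adjacent, glue them into one block, leaving 4 items to arrange: (4)!/(2!) = 12 ways.
Subtracting, 30 − 12 = 18 arrangements keep the U's apart.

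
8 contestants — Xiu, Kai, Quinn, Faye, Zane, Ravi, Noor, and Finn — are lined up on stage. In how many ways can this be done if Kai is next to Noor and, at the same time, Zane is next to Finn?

2880

Treat {Kai,Noor} as one block (2 orders) and {Zane,Finn} as another (2 orders).
That leaves 6 units to arrange: 2 × 2 × 6! = 4 × 720 = 2880.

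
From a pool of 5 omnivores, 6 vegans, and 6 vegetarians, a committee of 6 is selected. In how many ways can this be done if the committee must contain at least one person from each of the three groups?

With no constraint there are C(17,6) = 12376 possible selections.
Subtract selections that omit an entire group: no omnivores → C(12,6) = 924; no vegans → C(11,6) = 462; no vegetarians → C(11,6) = 462.
Add back selections omitting two groups (i.e. drawn from a single group): C(5,6) + C(6,6) + C(6,6) = 2.
By inclusion–exclusion: 12376 − 1848 + 2 = 10530.

10530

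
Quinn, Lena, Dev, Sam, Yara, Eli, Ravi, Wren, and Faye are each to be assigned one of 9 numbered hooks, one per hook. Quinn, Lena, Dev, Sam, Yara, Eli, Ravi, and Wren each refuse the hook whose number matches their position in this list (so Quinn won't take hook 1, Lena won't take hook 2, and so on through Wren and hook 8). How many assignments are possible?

Let Aᵢ (for 1 ≤ i ≤ 8) be the placements that put person i in their forbidden hook. Any j of these fix j positions, leaving (9−j)! ways to fill the rest, and there are C(8,j) ways to pick which j.
By inclusion–exclusion, the number of valid placements is Σ_{j=0}^{8} (−1)^j C(8,j)·(9−j)!.
Computing: 362880 − 322560 + 141120 − 40320 + 8400 − 1344 + 168 − 16 + 1 = 148329.

148329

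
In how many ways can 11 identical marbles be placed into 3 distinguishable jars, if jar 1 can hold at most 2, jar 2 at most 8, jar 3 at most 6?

15

Ignoring the caps, the number of non-negative solutions to x_1+…+x_3 = 11 is C(13,2) = 78.
Subtract solutions that violate a single cap (substitute x_i' = x_i − (cap_i+1)): x_1 ≥ 3 gives C(10,2) = 45; x_2 ≥ 9 gives C(4,2) = 6; x_3 ≥ 7 gives C(6,2) = 15. Together 66.
Add back pairs where two caps are both exceeded: 0 + 3 + 0 = 3.
By inclusion–exclusion the count is 78 − 66 + 3 = 15.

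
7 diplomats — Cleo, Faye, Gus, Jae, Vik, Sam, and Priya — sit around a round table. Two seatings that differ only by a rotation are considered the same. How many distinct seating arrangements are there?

720

Seat Cleo anywhere (absorbing the rotational symmetry), then permute the other 6: (6)! = 720.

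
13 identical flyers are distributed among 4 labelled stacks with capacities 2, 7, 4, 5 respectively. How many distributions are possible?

45

Ignoring the caps, the number of non-negative solutions to x_1+…+x_4 = 13 is C(16,3) = 560.
Subtract solutions that violate a single cap (substitute x_i' = x_i − (cap_i+1)): x_1 ≥ 3 gives C(13,3) = 286; x_2 ≥ 8 gives C(8,3) = 56; x_3 ≥ 5 gives C(11,3) = 165; x_4 ≥ 6 gives C(10,3) = 120. Together 627.
Add back pairs where two caps are both exceeded: 10 + 56 + 35 + 1 + 0 + 10 = 112.
By inclusion–exclusion the count is 560 − 627 + 112 = 45.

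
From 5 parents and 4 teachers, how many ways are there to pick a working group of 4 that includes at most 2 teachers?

Split by how many teachers are chosen (0 through 2).
Sum: C(4,0)·C(5,4) + C(4,1)·C(5,3) + C(4,2)·C(5,2) = 5 + 40 + 60 = 105.

105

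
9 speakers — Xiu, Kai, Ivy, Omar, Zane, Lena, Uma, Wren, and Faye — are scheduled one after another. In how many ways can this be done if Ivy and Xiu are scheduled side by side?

Treat {Ivy, Xiu} as a single unit. There are 8 units to order, and the pair itself can be ordered 2 ways.
That gives 2 × 8! = 2 × 40320 = 80640.

80640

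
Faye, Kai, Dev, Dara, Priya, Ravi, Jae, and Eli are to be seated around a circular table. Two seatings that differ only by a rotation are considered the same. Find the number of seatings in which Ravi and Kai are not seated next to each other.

3600

Without the restriction there are (7)! = 5040 seatings.
Seatings with Ravi beside Kai: treat them as a block with 2 internal orders, giving 2 × (6)! = 1440.
Subtracting, 5040 − 1440 = 3600.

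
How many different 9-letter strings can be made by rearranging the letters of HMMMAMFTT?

HMMMAMFTT has 9 letters with M appearing 4 times and T appearing twice.
Dividing 9! = 362880 by 4!·2! = 48 for the repeated letters gives 7560.

7560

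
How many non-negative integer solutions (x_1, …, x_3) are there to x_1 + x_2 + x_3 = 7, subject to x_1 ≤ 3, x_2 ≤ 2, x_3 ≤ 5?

Without the upper bounds there are C(9,2) = 36 ways to split 7 among 3 variables.
Subtract solutions that violate a single cap (substitute x_i' = x_i − (cap_i+1)): x_1 ≥ 4 gives C(5,2) = 10; x_2 ≥ 3 gives C(6,2) = 15; x_3 ≥ 6 gives C(3,2) = 3. Together 28.
Add back pairs where two caps are both exceeded: 1 + 0 + 0 = 1.
By inclusion–exclusion the count is 36 − 28 + 1 = 9.

9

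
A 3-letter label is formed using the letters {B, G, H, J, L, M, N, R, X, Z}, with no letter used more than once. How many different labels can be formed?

This is a permutation of 3 out of 10: P(10,3) = 10!/7!.
That product is 10 × 9 × 8 = 720.

720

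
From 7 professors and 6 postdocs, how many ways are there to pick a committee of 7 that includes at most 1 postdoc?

Split by how many postdocs are chosen (0 through 1).
Sum: C(6,0)·C(7,7) + C(6,1)·C(7,6) = 1 + 42 = 43.

43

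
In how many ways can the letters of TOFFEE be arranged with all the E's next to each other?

Treat the 2 copies of E as a single block. The multiset to arrange is then {EE, F, F, O, T}, 5 items in all.
That gives (5)!/(2!) = 60 arrangements.

60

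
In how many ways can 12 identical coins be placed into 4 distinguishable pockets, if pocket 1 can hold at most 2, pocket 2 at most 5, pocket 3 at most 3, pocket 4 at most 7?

Without the upper bounds there are C(15,3) = 455 ways to split 12 among 4 pockets.
Subtract solutions that violate a single cap (substitute x_i' = x_i − (cap_i+1)): x_1 ≥ 3 gives C(12,3) = 220; x_2 ≥ 6 gives C(9,3) = 84; x_3 ≥ 4 gives C(11,3) = 165; x_4 ≥ 8 gives C(7,3) = 35. Together 504.
Add back pairs where two caps are both exceeded: 20 + 56 + 4 + 10 + 0 + 1 = 91.
By inclusion–exclusion the count is 455 − 504 + 91 = 42.

42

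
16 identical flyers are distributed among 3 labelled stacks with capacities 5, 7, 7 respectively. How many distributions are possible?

10

Ignoring the caps, the number of non-negative solutions to x_1+…+x_3 = 16 is C(18,2) = 153.
Subtract solutions that violate a single cap (substitute x_i' = x_i − (cap_i+1)): x_1 ≥ 6 gives C(12,2) = 66; x_2 ≥ 8 gives C(10,2) = 45; x_3 ≥ 8 gives C(10,2) = 45. Together 156.
Add back pairs where two caps are both exceeded: 6 + 6 + 1 = 13.
By inclusion–exclusion the count is 153 − 156 + 13 = 10.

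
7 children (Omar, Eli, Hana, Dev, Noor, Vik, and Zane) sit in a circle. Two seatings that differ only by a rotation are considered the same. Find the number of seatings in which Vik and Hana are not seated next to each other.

Without the restriction there are (6)! = 720 seatings.
Those with Vik next to Hana: fuse the pair into one unit and seat 6 units around a circle — 2·(5)! = 240.
Subtracting, 720 − 240 = 480.

480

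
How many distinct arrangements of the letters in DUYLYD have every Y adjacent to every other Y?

60

Treat the 2 copies of Y as a single block. The multiset to arrange is then {YY, D, D, L, U}, 5 items in all.
That gives (5)!/(2!) = 60 arrangements.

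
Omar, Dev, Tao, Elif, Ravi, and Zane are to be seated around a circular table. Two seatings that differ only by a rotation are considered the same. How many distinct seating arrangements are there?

Fix one person's seat to break rotational symmetry; the remaining 5 people can be arranged in (5)! = 120 ways.

120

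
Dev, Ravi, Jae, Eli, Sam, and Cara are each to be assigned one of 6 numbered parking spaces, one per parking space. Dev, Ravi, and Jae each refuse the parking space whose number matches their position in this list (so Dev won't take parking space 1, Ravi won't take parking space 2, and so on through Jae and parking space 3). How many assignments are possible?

426

Let Aᵢ (for i ∈ {1, 2, 3}) be the placements that put person i in their forbidden parking space. Any j of these fix j positions, leaving (6−j)! ways to fill the rest, and there are C(3,j) ways to pick which j.
By inclusion–exclusion, the number of valid placements is Σ_{j=0}^{3} (−1)^j C(3,j)·(6−j)!.
Computing: 720 − 360 + 72 − 6 = 426.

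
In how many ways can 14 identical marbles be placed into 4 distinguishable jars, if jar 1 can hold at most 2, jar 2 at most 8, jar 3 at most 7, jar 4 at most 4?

75

Without the upper bounds there are C(17,3) = 680 ways to split 14 among 4 jars.
Subtract solutions that violate a single cap (substitute x_i' = x_i − (cap_i+1)): x_1 ≥ 3 gives C(14,3) = 364; x_2 ≥ 9 gives C(8,3) = 56; x_3 ≥ 8 gives C(9,3) = 84; x_4 ≥ 5 gives C(12,3) = 220. Together 724.
Add back pairs where two caps are both exceeded: 10 + 20 + 84 + 0 + 1 + 4 = 119.
By inclusion–exclusion the count is 680 − 724 + 119 = 75.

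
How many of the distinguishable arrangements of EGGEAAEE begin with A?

With the first slot taken by A, it remains to arrange the other 7 letters (EGGEAEE).
Those 7 letters have E appearing 4 times and G appearing twice, giving (7)!/(4!·2!) = 105.

105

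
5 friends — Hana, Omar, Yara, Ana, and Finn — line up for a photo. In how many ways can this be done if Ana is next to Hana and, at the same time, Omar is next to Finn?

Treat {Ana,Hana} as one block (2 orders) and {Omar,Finn} as another (2 orders).
That leaves 3 units to arrange: 2 × 2 × 3! = 4 × 6 = 24.

24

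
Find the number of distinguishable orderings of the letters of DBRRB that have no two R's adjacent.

18

There are 5!/(2!·2!) = 30 arrangements of DBRRB in total.
Arrangements with the R's together: treat RR as one letter, giving (4)!/(2!) = 12.
Subtracting, 30 − 12 = 18 arrangements keep the R's apart.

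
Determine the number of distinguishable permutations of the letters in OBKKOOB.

OBKKOOB has 7 letters with B appearing twice, K appearing twice, and O appearing 3 times.
So there are 7! / (3!·2!·2!) = 210 distinguishable arrangements.

210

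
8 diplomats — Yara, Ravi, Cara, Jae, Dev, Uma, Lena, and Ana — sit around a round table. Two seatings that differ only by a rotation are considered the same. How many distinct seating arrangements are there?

5040

Around a circle, 8 distinct people have 8!/8 = (7)! = 5040 rotationally distinct seatings.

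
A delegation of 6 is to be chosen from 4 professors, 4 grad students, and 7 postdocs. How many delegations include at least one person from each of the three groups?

Unrestricted: C(15,6) = 5005 ways to pick any 6 of the 15.
Selections missing a whole group: no professors → C(11,6) = 462; no grad students → C(11,6) = 462; no postdocs → C(8,6) = 28.
Add back selections omitting two groups (i.e. drawn from a single group): C(4,6) + C(4,6) + C(7,6) = 7.
By inclusion–exclusion: 5005 − 952 + 7 = 4060.

4060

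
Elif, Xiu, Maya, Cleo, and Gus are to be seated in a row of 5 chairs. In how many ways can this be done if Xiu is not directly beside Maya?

There are 5! = 120 arrangements in all. If Xiu and Maya are adjacent, merging them into one block gives 2·(4)! = 48 arrangements.
Complementary counting: 120 − 48 = 72.

72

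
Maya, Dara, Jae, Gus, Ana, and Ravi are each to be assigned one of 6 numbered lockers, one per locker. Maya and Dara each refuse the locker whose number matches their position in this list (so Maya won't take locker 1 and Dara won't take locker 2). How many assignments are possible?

504

Let Aᵢ (for i ∈ {1, 2}) be the placements that put person i in their forbidden locker. Any j of these fix j positions, leaving (6−j)! ways to fill the rest, and there are C(2,j) ways to pick which j.
By inclusion–exclusion, the number of valid placements is Σ_{j=0}^{2} (−1)^j C(2,j)·(6−j)!.
Computing: 720 − 240 + 24 = 504.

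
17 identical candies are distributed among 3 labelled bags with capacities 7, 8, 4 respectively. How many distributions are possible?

6

By stars and bars, unrestricted non-negative solutions to x_1+…+x_3 = 17 number C(17+2,2) = 171.
Subtract solutions that violate a single cap (substitute x_i' = x_i − (cap_i+1)): x_1 ≥ 8 gives C(11,2) = 55; x_2 ≥ 9 gives C(10,2) = 45; x_3 ≥ 5 gives C(14,2) = 91. Together 191.
Add back pairs where two caps are both exceeded: 1 + 15 + 10 = 26.
By inclusion–exclusion the count is 171 − 191 + 26 = 6.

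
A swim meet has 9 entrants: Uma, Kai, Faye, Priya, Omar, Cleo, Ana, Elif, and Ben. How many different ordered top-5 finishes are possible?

15120

This is an ordered selection of 5 from 9: P(9,5).
That gives 9 × 8 × 7 × 6 × 5 = 15120.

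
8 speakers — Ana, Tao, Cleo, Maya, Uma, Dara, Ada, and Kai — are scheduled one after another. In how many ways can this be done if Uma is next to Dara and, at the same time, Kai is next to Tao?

2880

Treat {Uma,Dara} as one block (2 orders) and {Kai,Tao} as another (2 orders).
That leaves 6 units to arrange: 2 × 2 × 6! = 4 × 720 = 2880.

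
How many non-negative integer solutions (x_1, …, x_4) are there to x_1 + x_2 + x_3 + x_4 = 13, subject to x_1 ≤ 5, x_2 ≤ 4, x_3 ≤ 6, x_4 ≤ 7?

Ignoring the caps, the number of non-negative solutions to x_1+…+x_4 = 13 is C(16,3) = 560.
Subtract solutions that violate a single cap (substitute x_i' = x_i − (cap_i+1)): x_1 ≥ 6 gives C(10,3) = 120; x_2 ≥ 5 gives C(11,3) = 165; x_3 ≥ 7 gives C(9,3) = 84; x_4 ≥ 8 gives C(8,3) = 56. Together 425.
Add back pairs where two caps are both exceeded: 10 + 1 + 0 + 4 + 1 + 0 = 16.
By inclusion–exclusion the count is 560 − 425 + 16 = 151.

151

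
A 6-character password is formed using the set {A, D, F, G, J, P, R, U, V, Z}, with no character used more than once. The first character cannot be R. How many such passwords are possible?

136080

The first character has 10−1 = 9 choices (anything except R).
The remaining 5 characters are filled from the other 9 symbols without repetition: 9 × 8 × 7 × 6 × 5 = 15120.
Total: 9 × 15120 = 136080.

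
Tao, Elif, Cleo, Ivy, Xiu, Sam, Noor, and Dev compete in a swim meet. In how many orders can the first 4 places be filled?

This is an ordered selection of 4 from 8: P(8,4).
That gives 8 × 7 × 6 × 5 = 1680.

1680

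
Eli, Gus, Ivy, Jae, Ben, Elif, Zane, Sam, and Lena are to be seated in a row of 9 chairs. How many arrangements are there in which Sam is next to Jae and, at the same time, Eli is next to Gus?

Treat {Sam,Jae} as one block (2 orders) and {Eli,Gus} as another (2 orders).
That leaves 7 units to arrange: 2 × 2 × 7! = 4 × 5040 = 20160.

20160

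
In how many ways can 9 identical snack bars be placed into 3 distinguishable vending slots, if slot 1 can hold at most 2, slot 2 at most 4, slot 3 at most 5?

By stars and bars, unrestricted non-negative solutions to x_1+…+x_3 = 9 number C(9+2,2) = 55.
Subtract solutions that violate a single cap (substitute x_i' = x_i − (cap_i+1)): x_1 ≥ 3 gives C(8,2) = 28; x_2 ≥ 5 gives C(6,2) = 15; x_3 ≥ 6 gives C(5,2) = 10. Together 53.
Add back pairs where two caps are both exceeded: 3 + 1 + 0 = 4.
By inclusion–exclusion the count is 55 − 53 + 4 = 6.

6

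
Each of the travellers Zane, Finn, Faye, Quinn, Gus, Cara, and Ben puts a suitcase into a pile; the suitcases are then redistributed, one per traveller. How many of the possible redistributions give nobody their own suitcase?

This is the derangement count D_7: permutations of 7 items with no fixed point.
By inclusion–exclusion this is Σ_{j=0}^{7} (−1)^j C(7,j)·(7−j)!.
Computing: 5040 − 5040 + 2520 − 840 + 210 − 42 + 7 − 1 = 1854.

1854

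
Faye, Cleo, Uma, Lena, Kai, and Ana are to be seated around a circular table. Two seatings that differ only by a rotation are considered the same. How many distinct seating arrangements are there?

Seat Faye anywhere (absorbing the rotational symmetry), then permute the other 5: (5)! = 120.

120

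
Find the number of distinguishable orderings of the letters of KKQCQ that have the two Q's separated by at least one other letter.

Total arrangements of KKQCQ: 5!/(2!·2!) = 30.
Arrangements with the Q's together: treat QQ as one letter, giving (4)!/(2!) = 12.
Hence 30 − 12 = 18.

18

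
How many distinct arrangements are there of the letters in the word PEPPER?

60

PEPPER has 6 letters with E appearing twice and P appearing 3 times.
Dividing 6! = 720 by 3!·2! = 12 for the repeated letters gives 60.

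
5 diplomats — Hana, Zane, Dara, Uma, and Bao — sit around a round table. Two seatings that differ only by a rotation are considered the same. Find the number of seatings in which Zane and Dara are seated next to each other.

Glue Zane and Dara into a block (2 internal orders). Seating 4 units around a circle gives (3)! arrangements.
So 2 × (3)! = 2 × 6 = 12.

12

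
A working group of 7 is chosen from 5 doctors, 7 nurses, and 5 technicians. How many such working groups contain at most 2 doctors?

13332

Split by how many doctors are chosen (0 through 2).
Sum: C(5,0)·C(12,7) + C(5,1)·C(12,6) + C(5,2)·C(12,5) = 792 + 4620 + 7920 = 13332.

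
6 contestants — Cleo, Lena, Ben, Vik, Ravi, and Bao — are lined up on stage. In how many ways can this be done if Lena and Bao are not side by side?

480

There are 6! = 720 arrangements in all. If Lena and Bao are adjacent, merging them into one block gives 2·(5)! = 240 arrangements.
So 720 − 240 = 480 arrangements keep them apart.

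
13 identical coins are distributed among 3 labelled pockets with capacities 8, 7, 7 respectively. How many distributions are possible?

48

Without the upper bounds there are C(15,2) = 105 ways to split 13 among 3 pockets.
Subtract solutions that violate a single cap (substitute x_i' = x_i − (cap_i+1)): x_1 ≥ 9 gives C(6,2) = 15; x_2 ≥ 8 gives C(7,2) = 21; x_3 ≥ 8 gives C(7,2) = 21. Together 57.
No two caps can be exceeded simultaneously, so the pair terms are all 0.
By inclusion–exclusion the count is 105 − 57 + 0 = 48.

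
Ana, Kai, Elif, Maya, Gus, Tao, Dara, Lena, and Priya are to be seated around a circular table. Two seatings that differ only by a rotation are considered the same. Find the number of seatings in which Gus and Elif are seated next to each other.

10080

Treat {Gus, Elif} as one unit (2 internal orders) and seat the resulting 8 units around the table: (7)! circular arrangements.
So 2 × (7)! = 2 × 5040 = 10080.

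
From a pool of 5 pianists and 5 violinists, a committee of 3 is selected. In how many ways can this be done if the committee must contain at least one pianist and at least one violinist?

Unrestricted: C(10,3) = 120 ways to pick any 3 of the 10.
Subtract selections that omit an entire group: no pianists → C(5,3) = 10; no violinists → C(5,3) = 10.
Both groups omitted at once is impossible, so 120 − 20 = 100.

100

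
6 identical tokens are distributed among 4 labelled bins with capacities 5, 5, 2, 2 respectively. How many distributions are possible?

Without the upper bounds there are C(9,3) = 84 ways to split 6 among 4 bins.
Subtract solutions that violate a single cap (substitute x_i' = x_i − (cap_i+1)): x_1 ≥ 6 gives C(3,3) = 1; x_2 ≥ 6 gives C(3,3) = 1; x_3 ≥ 3 gives C(6,3) = 20; x_4 ≥ 3 gives C(6,3) = 20. Together 42.
Add back pairs where two caps are both exceeded: 0 + 0 + 0 + 0 + 0 + 1 = 1.
By inclusion–exclusion the count is 84 − 42 + 1 = 43.

43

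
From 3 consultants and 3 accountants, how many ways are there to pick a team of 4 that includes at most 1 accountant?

3

Split by how many accountants are chosen (0 through 1).
Sum: C(3,0)·C(3,4) + C(3,1)·C(3,3) = 0 + 3 = 3.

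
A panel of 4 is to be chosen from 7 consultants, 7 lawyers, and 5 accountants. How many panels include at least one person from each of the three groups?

1960

Unrestricted: C(19,4) = 3876 ways to pick any 4 of the 19.
Subtract selections that omit an entire group: no consultants → C(12,4) = 495; no lawyers → C(12,4) = 495; no accountants → C(14,4) = 1001.
Add back selections omitting two groups (i.e. drawn from a single group): C(7,4) + C(7,4) + C(5,4) = 75.
By inclusion–exclusion: 3876 − 1991 + 75 = 1960.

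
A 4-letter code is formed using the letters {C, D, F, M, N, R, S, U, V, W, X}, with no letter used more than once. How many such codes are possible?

This is a permutation of 4 out of 11: P(11,4) = 11!/7!.
That product is 11 × 10 × 9 × 8 = 7920.

7920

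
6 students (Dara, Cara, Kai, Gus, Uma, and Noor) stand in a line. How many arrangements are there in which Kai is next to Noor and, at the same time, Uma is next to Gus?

96

Treat {Kai,Noor} as one block (2 orders) and {Uma,Gus} as another (2 orders).
That leaves 4 units to arrange: 2 × 2 × 4! = 4 × 24 = 96.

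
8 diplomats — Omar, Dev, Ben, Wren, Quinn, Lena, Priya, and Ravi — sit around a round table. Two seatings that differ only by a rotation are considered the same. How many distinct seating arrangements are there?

Around a circle, 8 distinct people have 8!/8 = (7)! = 5040 rotationally distinct seatings.

5040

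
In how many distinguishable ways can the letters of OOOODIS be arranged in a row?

210

The 7 letters of OOOODIS have repeats: O appearing 4 times.
So there are 7! / (4!) = 210 distinguishable arrangements.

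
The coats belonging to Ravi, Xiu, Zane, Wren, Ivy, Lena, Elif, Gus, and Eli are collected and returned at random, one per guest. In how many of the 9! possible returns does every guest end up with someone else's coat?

This is the derangement count D_9: permutations of 9 items with no fixed point.
By inclusion–exclusion this is Σ_{j=0}^{9} (−1)^j C(9,j)·(9−j)!.
Computing: 362880 − 362880 + 181440 − 60480 + 15120 − 3024 + 504 − 72 + 9 − 1 = 133496.

133496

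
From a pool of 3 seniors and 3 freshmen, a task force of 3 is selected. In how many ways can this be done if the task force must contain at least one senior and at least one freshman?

18

Total 3-person selections from all 6: C(6,3) = 20.
Subtract selections that omit an entire group: no seniors → C(3,3) = 1; no freshmen → C(3,3) = 1.
Both groups omitted at once is impossible, so 20 − 2 = 18.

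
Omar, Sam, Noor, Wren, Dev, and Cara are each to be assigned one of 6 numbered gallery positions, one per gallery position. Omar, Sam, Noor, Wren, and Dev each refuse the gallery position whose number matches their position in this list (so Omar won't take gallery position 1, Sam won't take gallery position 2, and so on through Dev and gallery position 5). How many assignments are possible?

Let Aᵢ (for 1 ≤ i ≤ 5) be the placements that put person i in their forbidden gallery position. Any j of these fix j positions, leaving (6−j)! ways to fill the rest, and there are C(5,j) ways to pick which j.
By inclusion–exclusion, the number of valid placements is Σ_{j=0}^{5} (−1)^j C(5,j)·(6−j)!.
Computing: 720 − 600 + 240 − 60 + 10 − 1 = 309.

309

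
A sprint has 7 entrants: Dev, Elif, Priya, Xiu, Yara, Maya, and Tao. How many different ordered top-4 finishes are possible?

This is an ordered selection of 4 from 7: P(7,4).
That gives 7 × 6 × 5 × 4 = 840.

840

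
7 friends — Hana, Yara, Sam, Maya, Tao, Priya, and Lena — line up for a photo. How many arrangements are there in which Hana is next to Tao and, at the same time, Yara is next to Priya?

480

Treat {Hana,Tao} as one block (2 orders) and {Yara,Priya} as another (2 orders).
That leaves 5 units to arrange: 2 × 2 × 5! = 4 × 120 = 480.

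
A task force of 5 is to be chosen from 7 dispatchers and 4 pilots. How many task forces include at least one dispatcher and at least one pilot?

441

With no constraint there are C(11,5) = 462 possible selections.
Subtract selections that omit an entire group: no dispatchers → C(4,5) = 0; no pilots → C(7,5) = 21.
Both groups omitted at once is impossible, so 462 − 21 = 441.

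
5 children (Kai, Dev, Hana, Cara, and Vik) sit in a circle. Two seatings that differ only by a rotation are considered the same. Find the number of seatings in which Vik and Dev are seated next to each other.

Treat {Vik, Dev} as one unit (2 internal orders) and seat the resulting 4 units around the table: (3)! circular arrangements.
So 2 × (3)! = 2 × 6 = 12.

12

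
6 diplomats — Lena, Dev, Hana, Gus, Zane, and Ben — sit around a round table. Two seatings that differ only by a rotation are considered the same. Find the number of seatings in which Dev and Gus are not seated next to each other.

72

Without the restriction there are (5)! = 120 seatings.
Seatings with Dev beside Gus: treat them as a block with 2 internal orders, giving 2 × (4)! = 48.
Subtracting, 120 − 48 = 72.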